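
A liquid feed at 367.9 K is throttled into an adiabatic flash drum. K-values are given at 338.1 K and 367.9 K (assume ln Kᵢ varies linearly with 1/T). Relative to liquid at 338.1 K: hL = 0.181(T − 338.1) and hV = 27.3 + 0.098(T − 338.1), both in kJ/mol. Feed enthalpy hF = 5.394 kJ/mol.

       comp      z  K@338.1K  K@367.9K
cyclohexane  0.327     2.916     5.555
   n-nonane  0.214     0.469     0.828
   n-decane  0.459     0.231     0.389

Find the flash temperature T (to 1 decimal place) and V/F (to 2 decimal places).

T = 341.7 K, V/F = 0.18

Adiabatic flash: solve Rachford–Rice at each trial T, then check hF = ψ·hV(T) + (1−ψ)·hL(T).
  T = 338.1 K: K = (2.916, 0.469, 0.231), RR gives ψ = 0.119, H_out = 3.257 kJ/mol
  T = 367.9 K: K = (5.555, 0.828, 0.389), RR gives ψ = 0.510, H_out = 18.068 kJ/mol
  T = 353.0 K: K = (4.080, 0.631, 0.303), RR gives ψ = 0.325, H_out = 11.166 kJ/mol
  T = 345.6 K: K = (3.466, 0.546, 0.266), RR gives ψ = 0.230, H_out = 7.503 kJ/mol
  T = 341.9 K: K = (3.186, 0.507, 0.248), RR gives ψ = 0.178, H_out = 5.501 kJ/mol
  T = 340.0 K: K = (3.049, 0.488, 0.239), RR gives ψ = 0.150, H_out = 4.407 kJ/mol
Linear interpolation between T = 340.0 (H_out = 4.407) and T = 341.9 (H_out = 5.501) on hF = 5.394 gives T ≈ 341.7 K, at which ψ = 0.18.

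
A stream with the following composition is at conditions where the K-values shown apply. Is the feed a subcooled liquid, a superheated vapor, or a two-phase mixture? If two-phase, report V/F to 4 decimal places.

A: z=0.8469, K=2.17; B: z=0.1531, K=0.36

superheated vapor

ΣzᵢKᵢ = 1.8929; Σzᵢ/Kᵢ = 0.8156.
Since Σzᵢ/Kᵢ < 1 the mixture is above its dew point — single vapor phase.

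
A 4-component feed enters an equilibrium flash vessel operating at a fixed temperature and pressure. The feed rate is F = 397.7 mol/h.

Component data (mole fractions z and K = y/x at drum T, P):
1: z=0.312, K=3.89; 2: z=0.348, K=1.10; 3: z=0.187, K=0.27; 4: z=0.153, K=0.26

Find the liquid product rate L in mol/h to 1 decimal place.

Rachford–Rice: g(ψ) = Σ zᵢ(Kᵢ−1)/(1+ψ(Kᵢ−1)) = 0.
Check two-phase: ΣzᵢKᵢ = 1.687 > 1 and Σzᵢ/Kᵢ = 1.678 > 1, so g(0) = 0.687 > 0 and g(1) = -0.678 < 0.
Iterate (Newton) starting at ψ = 0.5:
  ψ = 0.500: g = 0.0072, g' = -0.897 → ψ = 0.508
Converged at ψ = 0.508.
Then V = ψ·F = 0.5081·397.7 = 202.1 mol/h and L = F − V = 195.6 mol/h.

L = 195.6 mol/h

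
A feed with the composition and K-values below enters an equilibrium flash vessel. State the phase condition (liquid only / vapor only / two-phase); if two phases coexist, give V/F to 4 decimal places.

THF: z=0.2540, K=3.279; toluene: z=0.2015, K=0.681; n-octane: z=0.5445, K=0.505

ΣzᵢKᵢ = 1.2451; Σzᵢ/Kᵢ = 1.4516.
Both exceed 1, so a two-phase solution exists.
Newton iteration, ψ⁰ = 0.58:
  ψ = 0.5800: g = -0.20763, g' = -0.5381 → ψ = 0.1941
  ψ = 0.1941: g = 0.03460, g' = -0.8206 → ψ = 0.2363
  ψ = 0.2363: g = 0.00149, g' = -0.7524 → ψ = 0.2383
Converged at ψ = 0.2383.

two-phase, V/F = 0.2383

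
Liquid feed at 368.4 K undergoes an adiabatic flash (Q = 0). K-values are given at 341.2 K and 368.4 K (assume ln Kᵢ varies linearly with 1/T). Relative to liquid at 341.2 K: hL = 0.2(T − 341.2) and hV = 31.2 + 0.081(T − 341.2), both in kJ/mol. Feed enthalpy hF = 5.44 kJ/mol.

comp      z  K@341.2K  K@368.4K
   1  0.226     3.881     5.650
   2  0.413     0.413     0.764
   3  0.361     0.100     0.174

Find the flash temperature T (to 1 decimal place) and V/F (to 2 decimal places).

Adiabatic flash: solve Rachford–Rice at each trial T, then check hF = ψ·hV(T) + (1−ψ)·hL(T).
  T = 341.2 K: K = (3.881, 0.413, 0.100), RR gives ψ = 0.039, H_out = 1.225 kJ/mol
  T = 368.4 K: K = (5.650, 0.764, 0.174), RR gives ψ = 0.255, H_out = 12.558 kJ/mol
  T = 354.8 K: K = (4.717, 0.568, 0.133), RR gives ψ = 0.144, H_out = 6.972 kJ/mol
  T = 348.0 K: K = (4.287, 0.486, 0.116), RR gives ψ = 0.092, H_out = 4.157 kJ/mol
  T = 351.4 K: K = (4.498, 0.526, 0.124), RR gives ψ = 0.118, H_out = 5.574 kJ/mol
  T = 349.7 K: K = (4.392, 0.506, 0.120), RR gives ψ = 0.105, H_out = 4.868 kJ/mol
Linear interpolation between T = 349.7 (H_out = 4.868) and T = 351.4 (H_out = 5.574) on hF = 5.44 gives T ≈ 351.1 K, at which ψ = 0.12.

T = 351.1 K, V/F = 0.12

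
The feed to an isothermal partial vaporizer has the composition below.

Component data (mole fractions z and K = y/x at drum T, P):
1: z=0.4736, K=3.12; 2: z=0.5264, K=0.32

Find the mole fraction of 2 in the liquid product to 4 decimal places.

x_2 = 0.7571

Material balance + equilibrium reduce to Σ zᵢ(Kᵢ−1)/(1+V/F(Kᵢ−1)) = 0.
Check two-phase: ΣzᵢKᵢ = 1.6461 > 1 and Σzᵢ/Kᵢ = 1.7968 > 1, so g(0) = 0.6461 > 0 and g(1) = -0.7968 < 0.
Binary case is linear: z₁(K₁−1)(1+V/F(K₂−1)) + z₂(K₂−1)(1+V/F(K₁−1)) = 0
⇒ V/F = [z₁(K₁−1)+z₂(K₂−1)] / [−(K₁−1)(K₂−1)] = 0.64608/1.44160 = 0.4482
Compositions from xᵢ = zᵢ/(1+V/F(Kᵢ−1)), yᵢ = Kᵢxᵢ:
  1: x = 0.2429, y = 0.7577
  2: x = 0.7571, y = 0.2423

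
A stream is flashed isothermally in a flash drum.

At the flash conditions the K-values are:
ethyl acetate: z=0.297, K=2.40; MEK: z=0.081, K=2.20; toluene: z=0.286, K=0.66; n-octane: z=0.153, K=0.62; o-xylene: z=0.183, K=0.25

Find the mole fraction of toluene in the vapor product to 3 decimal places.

y_toluene = 0.212

Rachford–Rice: g(β) = Σ zᵢ(Kᵢ−1)/(1+β(Kᵢ−1)) = 0.
g(0) = ΣzᵢKᵢ − 1 = 0.220 and g(1) = 1 − Σzᵢ/Kᵢ = -0.573, so a root lies in (0, 1).
Newton–Raphson from β = 0.5:
  β = 0.500: g = -0.1032, g' = -0.592 → β = 0.326
  β = 0.326: g = -0.0019, g' = -0.586 → β = 0.323
Converged at β = 0.323.
Compositions from xᵢ = zᵢ/(1+β(Kᵢ−1)), yᵢ = Kᵢxᵢ:
  ethyl acetate: x = 0.205, y = 0.491
  MEK: x = 0.058, y = 0.128
  toluene: x = 0.321, y = 0.212
  n-octane: x = 0.174, y = 0.108
  o-xylene: x = 0.241, y = 0.060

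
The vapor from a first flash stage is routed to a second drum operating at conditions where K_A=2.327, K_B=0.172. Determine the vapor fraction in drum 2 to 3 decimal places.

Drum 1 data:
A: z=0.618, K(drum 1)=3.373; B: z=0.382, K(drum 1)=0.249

Drum 1:
Material balance + equilibrium reduce to Σ zᵢ(Kᵢ−1)/(1+ψ₁(Kᵢ−1)) = 0.
Feasibility: ΣzᵢKᵢ = 2.180, Σzᵢ/Kᵢ = 1.717 — both > 1, two phases present.
Newton iteration, ψ₁⁰ = 0.5:
  ψ₁ = 0.500: g = 0.2113, g' = -1.280 → ψ₁ = 0.665
  ψ₁ = 0.665: g = -0.0043, g' = -1.383 → ψ₁ = 0.662
Converged at ψ₁ = 0.662.
Drum-1 compositions:
  A: x = 0.240, y = 0.811
  B: x = 0.760, y = 0.189
Drum-2 feed = drum-1 vapor: z₂ = (0.8109, 0.1891).
Drum 2:
Newton iteration, ψ₂⁰ = 0.5:
  ψ₂ = 0.500: g = 0.3796, g' = -0.894 → ψ₂ = 0.925
  ψ₂ = 0.925: g = -0.1853, g' = -2.650 → ψ₂ = 0.855
  ψ₂ = 0.855: g = -0.0319, g' = -1.832 → ψ₂ = 0.837
Converged at ψ₂ = 0.837.
  A: x = 0.384, y = 0.894
  B: x = 0.616, y = 0.106

V/F (drum 2) = 0.837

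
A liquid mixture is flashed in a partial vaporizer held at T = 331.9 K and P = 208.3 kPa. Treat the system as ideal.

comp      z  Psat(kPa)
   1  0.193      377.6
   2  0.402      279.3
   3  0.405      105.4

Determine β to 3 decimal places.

Raoult's law: Kᵢ = Pᵢˢᵃᵗ/P = Pᵢˢᵃᵗ/208.3.
  K_1 = 377.6/208.3 = 1.81277, K_2 = 279.3/208.3 = 1.34085, K_3 = 105.4/208.3 = 0.50600
Rachford–Rice: g(β) = Σ zᵢ(Kᵢ−1)/(1+β(Kᵢ−1)) = 0.
Check two-phase: ΣzᵢKᵢ = 1.094 > 1 and Σzᵢ/Kᵢ = 1.207 > 1, so g(0) = 0.094 > 0 and g(1) = -0.207 < 0.
Newton iteration, β⁰ = 0.65:
  β = 0.650: g = -0.0799, g' = -0.300 → β = 0.384
  β = 0.384: g = -0.0062, g' = -0.261 → β = 0.360
Converged at β = 0.360.

β = 0.360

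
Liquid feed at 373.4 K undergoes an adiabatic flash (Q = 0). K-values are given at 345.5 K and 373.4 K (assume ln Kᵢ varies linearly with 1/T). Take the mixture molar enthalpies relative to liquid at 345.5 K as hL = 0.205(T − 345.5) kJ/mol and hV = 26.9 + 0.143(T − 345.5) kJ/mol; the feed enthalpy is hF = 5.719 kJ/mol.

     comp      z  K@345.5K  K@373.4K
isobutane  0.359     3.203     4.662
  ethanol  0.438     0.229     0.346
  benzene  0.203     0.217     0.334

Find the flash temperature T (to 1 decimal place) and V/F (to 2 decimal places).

T = 348.1 K, V/F = 0.19

Adiabatic flash: solve Rachford–Rice at each trial T, then check hF = ψ·hV(T) + (1−ψ)·hL(T).
  T = 345.5 K: K = (3.203, 0.229, 0.217), RR gives ψ = 0.172, H_out = 4.637 kJ/mol
  T = 373.4 K: K = (4.662, 0.346, 0.334), RR gives ψ = 0.371, H_out = 15.050 kJ/mol
  T = 359.4 K: K = (3.890, 0.284, 0.271), RR gives ψ = 0.277, H_out = 10.050 kJ/mol
  T = 352.4 K: K = (3.534, 0.255, 0.243), RR gives ψ = 0.227, H_out = 7.411 kJ/mol
  T = 348.9 K: K = (3.364, 0.242, 0.230), RR gives ψ = 0.200, H_out = 6.030 kJ/mol
  T = 347.2 K: K = (3.283, 0.235, 0.223), RR gives ψ = 0.186, H_out = 5.341 kJ/mol
Linear interpolation between T = 347.2 (H_out = 5.341) and T = 348.9 (H_out = 6.030) on hF = 5.719 gives T ≈ 348.1 K, at which ψ = 0.19.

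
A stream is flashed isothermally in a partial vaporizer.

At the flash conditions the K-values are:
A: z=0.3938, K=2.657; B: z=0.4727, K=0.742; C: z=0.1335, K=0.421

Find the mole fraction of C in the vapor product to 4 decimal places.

Material balance + equilibrium reduce to Σ zᵢ(Kᵢ−1)/(1+V/F(Kᵢ−1)) = 0.
Feasibility: ΣzᵢKᵢ = 1.4533, Σzᵢ/Kᵢ = 1.1024 — both > 1, two phases present.
Iterate (Newton) starting at V/F = 0.5:
  V/F = 0.5000: g = 0.10805, g' = -0.4535 → V/F = 0.7383
  V/F = 0.7383: g = 0.00784, g' = -0.4033 → V/F = 0.7577
Converged at V/F = 0.7577.
Compositions from xᵢ = zᵢ/(1+V/F(Kᵢ−1)), yᵢ = Kᵢxᵢ:
  A: x = 0.1746, y = 0.4639
  B: x = 0.5876, y = 0.4360
  C: x = 0.2378, y = 0.1001

y_C = 0.1001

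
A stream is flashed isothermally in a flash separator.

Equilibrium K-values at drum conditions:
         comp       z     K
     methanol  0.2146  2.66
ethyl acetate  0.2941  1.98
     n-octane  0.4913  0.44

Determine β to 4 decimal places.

Rachford–Rice: g(β) = Σ zᵢ(Kᵢ−1)/(1+β(Kᵢ−1)) = 0.
Feasibility: ΣzᵢKᵢ = 1.3693, Σzᵢ/Kᵢ = 1.3458 — both > 1, two phases present.
Iterate (Newton) starting at β = 0.61:
  β = 0.6100: g = -0.06049, g' = -0.6121 → β = 0.5112
  β = 0.5112: g = -0.00074, g' = -0.6009 → β = 0.5099
Converged at β = 0.5099.

β = 0.5099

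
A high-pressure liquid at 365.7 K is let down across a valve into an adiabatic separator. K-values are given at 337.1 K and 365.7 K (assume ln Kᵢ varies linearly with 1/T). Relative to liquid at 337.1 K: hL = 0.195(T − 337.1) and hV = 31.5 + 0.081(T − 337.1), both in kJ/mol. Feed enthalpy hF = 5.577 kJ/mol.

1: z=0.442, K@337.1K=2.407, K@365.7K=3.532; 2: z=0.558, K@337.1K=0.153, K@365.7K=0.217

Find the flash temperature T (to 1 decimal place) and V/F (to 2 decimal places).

T = 340.3 K, V/F = 0.16

Adiabatic flash: solve Rachford–Rice at each trial T, then check hF = ψ·hV(T) + (1−ψ)·hL(T).
  T = 337.1 K: K = (2.407, 0.153), RR gives ψ = 0.125, H_out = 3.945 kJ/mol
  T = 365.7 K: K = (3.532, 0.217), RR gives ψ = 0.344, H_out = 15.295 kJ/mol
  T = 351.4 K: K = (2.939, 0.184), RR gives ψ = 0.254, H_out = 10.361 kJ/mol
  T = 344.2 K: K = (2.663, 0.168), RR gives ψ = 0.196, H_out = 7.388 kJ/mol
  T = 340.6 K: K = (2.531, 0.160), RR gives ψ = 0.162, H_out = 5.719 kJ/mol
  T = 338.9 K: K = (2.471, 0.157), RR gives ψ = 0.145, H_out = 4.878 kJ/mol
Linear interpolation between T = 338.9 (H_out = 4.878) and T = 340.6 (H_out = 5.719) on hF = 5.577 gives T ≈ 340.3 K, at which ψ = 0.16.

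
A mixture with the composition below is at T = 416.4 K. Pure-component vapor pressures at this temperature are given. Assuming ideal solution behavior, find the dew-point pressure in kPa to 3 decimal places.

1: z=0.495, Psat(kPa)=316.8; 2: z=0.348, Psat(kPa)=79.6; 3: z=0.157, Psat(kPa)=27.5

At the dew point ψ → 1, so Σzᵢ/Kᵢ = 1 with Kᵢ = Pᵢˢᵃᵗ/P ⇒ 1/P = Σzᵢ/Pᵢˢᵃᵗ.
1/P = 0.495/316.8 + 0.348/79.6 + 0.157/27.5 = 0.011643 ⇒ P = 85.885 kPa

Pdew = 85.885 kPa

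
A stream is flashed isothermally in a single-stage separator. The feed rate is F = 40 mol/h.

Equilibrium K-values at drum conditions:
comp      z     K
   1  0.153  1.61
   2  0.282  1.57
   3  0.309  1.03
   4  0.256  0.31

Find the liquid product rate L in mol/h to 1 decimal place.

Let β = V/F and solve Σ zᵢ(Kᵢ−1)/(1+β(Kᵢ−1)) = 0.
g(0) = ΣzᵢKᵢ − 1 = 0.087 and g(1) = 1 − Σzᵢ/Kᵢ = -0.400, so a root lies in (0, 1).
Newton–Raphson from β = 0.5:
  β = 0.500: g = -0.0639, g' = -0.373 → β = 0.329
  β = 0.329: g = -0.0062, g' = -0.309 → β = 0.309
Converged at β = 0.309.
Then V = β·F = 0.3086·40 = 12.3 mol/h and L = F − V = 27.7 mol/h.

L = 27.7 mol/h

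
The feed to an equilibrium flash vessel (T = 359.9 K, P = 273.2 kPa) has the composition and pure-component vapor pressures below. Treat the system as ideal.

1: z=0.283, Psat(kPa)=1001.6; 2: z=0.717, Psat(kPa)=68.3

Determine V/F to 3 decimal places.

Raoult's law: Kᵢ = Pᵢˢᵃᵗ/P = Pᵢˢᵃᵗ/273.2.
  K_1 = 1001.6/273.2 = 3.66618, K_2 = 68.3/273.2 = 0.25000
Rachford–Rice: g(V/F) = Σ zᵢ(Kᵢ−1)/(1+V/F(Kᵢ−1)) = 0.
g(0) = ΣzᵢKᵢ − 1 = 0.217 and g(1) = 1 − Σzᵢ/Kᵢ = -1.945, so a root lies in (0, 1).
Binary case is linear: z₁(K₁−1)(1+V/F(K₂−1)) + z₂(K₂−1)(1+V/F(K₁−1)) = 0
⇒ V/F = [z₁(K₁−1)+z₂(K₂−1)] / [−(K₁−1)(K₂−1)] = 0.2168/1.9996 = 0.108

V/F = 0.108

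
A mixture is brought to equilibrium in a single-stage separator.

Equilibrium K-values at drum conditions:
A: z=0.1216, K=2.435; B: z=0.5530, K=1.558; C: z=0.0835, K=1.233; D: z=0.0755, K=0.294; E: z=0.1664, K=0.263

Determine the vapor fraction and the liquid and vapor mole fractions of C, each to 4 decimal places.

ψ = 0.6495, x_C = 0.0725, y_C = 0.0894

Rachford–Rice: g(ψ) = Σ zᵢ(Kᵢ−1)/(1+ψ(Kᵢ−1)) = 0.
g(0) = ΣzᵢKᵢ − 1 = 0.3266 and g(1) = 1 − Σzᵢ/Kᵢ = -0.3621, so a root lies in (0, 1).
Newton–Raphson from ψ = 0.5:
  ψ = 0.5000: g = 0.08370, g' = -0.5103 → ψ = 0.6640
  ψ = 0.6640: g = -0.00916, g' = -0.6407 → ψ = 0.6497
  ψ = 0.6497: g = -0.00012, g' = -0.6244 → ψ = 0.6495
Converged at ψ = 0.6495.
Compositions from xᵢ = zᵢ/(1+ψ(Kᵢ−1)), yᵢ = Kᵢxᵢ:
  A: x = 0.0629, y = 0.1533
  B: x = 0.4059, y = 0.6324
  C: x = 0.0725, y = 0.0894
  D: x = 0.1394, y = 0.0410
  E: x = 0.3192, y = 0.0840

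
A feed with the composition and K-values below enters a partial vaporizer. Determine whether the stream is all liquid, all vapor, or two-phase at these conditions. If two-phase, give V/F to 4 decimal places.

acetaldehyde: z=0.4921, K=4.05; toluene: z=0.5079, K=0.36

two-phase, V/F = 0.6024

ΣzᵢKᵢ = 2.1758; Σzᵢ/Kᵢ = 1.5323.
Both exceed 1, so a two-phase solution exists.
Let ψ = V/F and solve Σ zᵢ(Kᵢ−1)/(1+ψ(Kᵢ−1)) = 0.
Binary case is linear: z₁(K₁−1)(1+ψ(K₂−1)) + z₂(K₂−1)(1+ψ(K₁−1)) = 0
⇒ ψ = [z₁(K₁−1)+z₂(K₂−1)] / [−(K₁−1)(K₂−1)] = 1.17585/1.95200 = 0.6024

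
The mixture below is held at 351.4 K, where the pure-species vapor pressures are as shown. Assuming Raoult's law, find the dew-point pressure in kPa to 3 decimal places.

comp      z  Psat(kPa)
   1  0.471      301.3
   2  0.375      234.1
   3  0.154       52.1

At the dew point ψ → 1, so Σzᵢ/Kᵢ = 1 with Kᵢ = Pᵢˢᵃᵗ/P ⇒ 1/P = Σzᵢ/Pᵢˢᵃᵗ.
1/P = 0.471/301.3 + 0.375/234.1 + 0.154/52.1 = 0.006121 ⇒ P = 163.373 kPa

Pdew = 163.373 kPa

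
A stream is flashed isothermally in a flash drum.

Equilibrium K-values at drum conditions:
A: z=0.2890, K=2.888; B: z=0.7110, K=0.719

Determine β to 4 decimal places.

Binary case is linear: z₁(K₁−1)(1+β(K₂−1)) + z₂(K₂−1)(1+β(K₁−1)) = 0
⇒ β = [z₁(K₁−1)+z₂(K₂−1)] / [−(K₁−1)(K₂−1)] = 0.34584/0.53053 = 0.6519

β = 0.6519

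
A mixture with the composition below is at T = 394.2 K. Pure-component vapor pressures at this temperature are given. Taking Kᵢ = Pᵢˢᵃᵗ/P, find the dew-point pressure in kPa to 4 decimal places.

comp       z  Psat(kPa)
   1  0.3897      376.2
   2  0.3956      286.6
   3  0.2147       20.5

Pdew = 77.5833 kPa

At the dew point ψ → 1, so Σzᵢ/Kᵢ = 1 with Kᵢ = Pᵢˢᵃᵗ/P ⇒ 1/P = Σzᵢ/Pᵢˢᵃᵗ.
1/P = 0.3897/376.2 + 0.3956/286.6 + 0.2147/20.5 = 0.0128894 ⇒ P = 77.5833 kPa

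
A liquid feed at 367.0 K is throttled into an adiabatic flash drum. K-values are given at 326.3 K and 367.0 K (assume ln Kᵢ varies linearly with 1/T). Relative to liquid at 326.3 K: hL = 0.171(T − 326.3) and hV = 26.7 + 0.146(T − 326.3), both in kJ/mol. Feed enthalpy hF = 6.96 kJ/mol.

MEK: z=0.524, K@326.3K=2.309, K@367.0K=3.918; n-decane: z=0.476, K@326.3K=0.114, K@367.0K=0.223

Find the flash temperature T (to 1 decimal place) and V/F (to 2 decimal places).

T = 328.3 K, V/F = 0.25

Adiabatic flash: solve Rachford–Rice at each trial T, then check hF = ψ·hV(T) + (1−ψ)·hL(T).
  T = 326.3 K: K = (2.309, 0.114), RR gives ψ = 0.228, H_out = 6.082 kJ/mol
  T = 367.0 K: K = (3.918, 0.223), RR gives ψ = 0.511, H_out = 20.090 kJ/mol
  T = 346.6 K: K = (3.053, 0.162), RR gives ψ = 0.394, H_out = 13.785 kJ/mol
  T = 336.5 K: K = (2.668, 0.137), RR gives ψ = 0.322, H_out = 10.254 kJ/mol
  T = 331.4 K: K = (2.485, 0.125), RR gives ψ = 0.278, H_out = 8.269 kJ/mol
  T = 328.9 K: K = (2.398, 0.120), RR gives ψ = 0.255, H_out = 7.226 kJ/mol
  T = 327.6 K: K = (2.353, 0.117), RR gives ψ = 0.241, H_out = 6.662 kJ/mol
Linear interpolation between T = 327.6 (H_out = 6.662) and T = 328.9 (H_out = 7.226) on hF = 6.96 gives T ≈ 328.3 K, at which ψ = 0.25.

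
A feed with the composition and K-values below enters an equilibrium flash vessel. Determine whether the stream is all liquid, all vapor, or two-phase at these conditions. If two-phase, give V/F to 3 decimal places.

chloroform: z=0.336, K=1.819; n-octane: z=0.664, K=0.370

ΣzᵢKᵢ = 0.857; Σzᵢ/Kᵢ = 1.979.
Since ΣzᵢKᵢ < 1 the mixture is below its bubble point — single liquid phase.

all liquid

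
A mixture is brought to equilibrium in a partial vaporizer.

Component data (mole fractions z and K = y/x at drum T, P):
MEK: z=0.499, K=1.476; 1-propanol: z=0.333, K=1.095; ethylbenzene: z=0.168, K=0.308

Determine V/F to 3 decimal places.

V/F = 0.650

Newton–Raphson from V/F = 0.49:
  V/F = 0.490: g = 0.0469, g' = -0.261 → V/F = 0.670
  V/F = 0.670: g = -0.0068, g' = -0.347 → V/F = 0.650
Converged at V/F = 0.650.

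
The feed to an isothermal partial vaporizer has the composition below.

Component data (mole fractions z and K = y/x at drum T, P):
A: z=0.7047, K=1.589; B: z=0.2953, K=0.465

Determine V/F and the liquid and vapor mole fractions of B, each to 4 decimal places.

V/F = 0.8158, x_B = 0.5240, y_B = 0.2437

Rachford–Rice: g(V/F) = Σ zᵢ(Kᵢ−1)/(1+V/F(Kᵢ−1)) = 0.
Check two-phase: ΣzᵢKᵢ = 1.2571 > 1 and Σzᵢ/Kᵢ = 1.0785 > 1, so g(0) = 0.2571 > 0 and g(1) = -0.0785 < 0.
Newton iteration, V/F⁰ = 0.5:
  V/F = 0.5000: g = 0.10496, g' = -0.3034 → V/F = 0.8459
  V/F = 0.8459: g = -0.01156, g' = -0.3910 → V/F = 0.8164
  V/F = 0.8164: g = -0.00020, g' = -0.3779 → V/F = 0.8158
Converged at V/F = 0.8158.
Compositions from xᵢ = zᵢ/(1+V/F(Kᵢ−1)), yᵢ = Kᵢxᵢ:
  A: x = 0.4760, y = 0.7563
  B: x = 0.5240, y = 0.2437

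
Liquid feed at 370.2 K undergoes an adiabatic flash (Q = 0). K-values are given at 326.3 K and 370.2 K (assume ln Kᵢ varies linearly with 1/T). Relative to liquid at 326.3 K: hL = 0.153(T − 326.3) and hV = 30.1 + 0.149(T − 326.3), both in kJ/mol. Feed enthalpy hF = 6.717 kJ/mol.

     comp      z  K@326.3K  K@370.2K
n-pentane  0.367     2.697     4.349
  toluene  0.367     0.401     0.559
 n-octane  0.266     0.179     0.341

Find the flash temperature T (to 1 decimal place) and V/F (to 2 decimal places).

T = 331.0 K, V/F = 0.20

Adiabatic flash: solve Rachford–Rice at each trial T, then check hF = ψ·hV(T) + (1−ψ)·hL(T).
  T = 326.3 K: K = (2.697, 0.401, 0.179), RR gives ψ = 0.156, H_out = 4.681 kJ/mol
  T = 370.2 K: K = (4.349, 0.559, 0.341), RR gives ψ = 0.490, H_out = 21.381 kJ/mol
  T = 348.2 K: K = (3.475, 0.478, 0.252), RR gives ψ = 0.334, H_out = 13.378 kJ/mol
  T = 337.2 K: K = (3.072, 0.439, 0.213), RR gives ψ = 0.251, H_out = 9.210 kJ/mol
  T = 331.8 K: K = (2.883, 0.420, 0.196), RR gives ψ = 0.206, H_out = 7.035 kJ/mol
  T = 329.1 K: K = (2.791, 0.411, 0.187), RR gives ψ = 0.182, H_out = 5.899 kJ/mol
  T = 330.5 K: K = (2.839, 0.416, 0.192), RR gives ψ = 0.194, H_out = 6.493 kJ/mol
Linear interpolation between T = 330.5 (H_out = 6.493) and T = 331.8 (H_out = 7.035) on hF = 6.717 gives T ≈ 331.0 K, at which ψ = 0.20.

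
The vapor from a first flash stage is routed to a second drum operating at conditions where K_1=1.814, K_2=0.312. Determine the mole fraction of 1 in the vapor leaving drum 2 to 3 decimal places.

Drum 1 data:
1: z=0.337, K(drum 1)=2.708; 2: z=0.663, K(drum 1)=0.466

y_1 (drum 2) = 0.831

Drum 1:
Material balance + equilibrium reduce to Σ zᵢ(Kᵢ−1)/(1+ψ₁(Kᵢ−1)) = 0.
Check two-phase: ΣzᵢKᵢ = 1.222 > 1 and Σzᵢ/Kᵢ = 1.547 > 1, so g(0) = 0.222 > 0 and g(1) = -0.547 < 0.
Binary case is linear: z₁(K₁−1)(1+ψ₁(K₂−1)) + z₂(K₂−1)(1+ψ₁(K₁−1)) = 0
⇒ ψ₁ = [z₁(K₁−1)+z₂(K₂−1)] / [−(K₁−1)(K₂−1)] = 0.2216/0.9121 = 0.243
Drum-1 compositions:
  1: x = 0.238, y = 0.645
  2: x = 0.762, y = 0.355
Drum-2 feed = drum-1 vapor: z₂ = (0.6450, 0.3550).
Drum 2:
Rachford–Rice: g(ψ₂) = Σ zᵢ(Kᵢ−1)/(1+ψ₂(Kᵢ−1)) = 0.
Feasibility: ΣzᵢKᵢ = 1.281, Σzᵢ/Kᵢ = 1.493 — both > 1, two phases present.
Iterate (Newton) starting at ψ₂ = 0.35:
  ψ₂ = 0.350: g = 0.0869, g' = -0.550 → ψ₂ = 0.508
  ψ₂ = 0.508: g = -0.0040, g' = -0.611 → ψ₂ = 0.501
Converged at ψ₂ = 0.501.
  1: x = 0.458, y = 0.831
  2: x = 0.542, y = 0.169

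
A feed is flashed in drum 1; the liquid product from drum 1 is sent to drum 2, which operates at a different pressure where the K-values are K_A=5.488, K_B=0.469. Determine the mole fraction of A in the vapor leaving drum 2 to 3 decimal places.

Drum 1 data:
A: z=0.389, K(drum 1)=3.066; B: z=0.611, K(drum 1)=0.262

y_A (drum 2) = 0.581

Drum 1:
Material balance + equilibrium reduce to Σ zᵢ(Kᵢ−1)/(1+ψ₁(Kᵢ−1)) = 0.
Feasibility: ΣzᵢKᵢ = 1.353, Σzᵢ/Kᵢ = 2.459 — both > 1, two phases present.
Newton–Raphson from ψ₁ = 0.5:
  ψ₁ = 0.500: g = -0.3193, g' = -1.238 → ψ₁ = 0.242
  ψ₁ = 0.242: g = -0.0132, g' = -1.231 → ψ₁ = 0.231
Converged at ψ₁ = 0.231.
Drum-1 compositions:
  A: x = 0.263, y = 0.807
  B: x = 0.737, y = 0.193
Drum-2 feed = drum-1 liquid: z₂ = (0.2632, 0.7368).
Drum 2:
Rachford–Rice: g(ψ₂) = Σ zᵢ(Kᵢ−1)/(1+ψ₂(Kᵢ−1)) = 0.
Check two-phase: ΣzᵢKᵢ = 1.790 > 1 and Σzᵢ/Kᵢ = 1.619 > 1, so g(0) = 0.790 > 0 and g(1) = -0.619 < 0.
Newton iteration, ψ₂⁰ = 0.5:
  ψ₂ = 0.500: g = -0.1685, g' = -0.889 → ψ₂ = 0.310
  ψ₂ = 0.310: g = 0.0252, g' = -1.224 → ψ₂ = 0.331
Converged at ψ₂ = 0.331.
  A: x = 0.106, y = 0.581
  B: x = 0.894, y = 0.419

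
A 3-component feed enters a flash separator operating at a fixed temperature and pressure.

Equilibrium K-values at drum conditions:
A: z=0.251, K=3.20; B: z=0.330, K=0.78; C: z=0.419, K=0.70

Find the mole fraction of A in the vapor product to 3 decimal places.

y_A = 0.345

Newton iteration, ψ⁰ = 0.5:
  ψ = 0.500: g = 0.0335, g' = -0.348 → ψ = 0.596
  ψ = 0.596: g = 0.0022, g' = -0.304 → ψ = 0.604
Converged at ψ = 0.604.
Compositions from xᵢ = zᵢ/(1+ψ(Kᵢ−1)), yᵢ = Kᵢxᵢ:
  A: x = 0.108, y = 0.345
  B: x = 0.381, y = 0.297
  C: x = 0.512, y = 0.358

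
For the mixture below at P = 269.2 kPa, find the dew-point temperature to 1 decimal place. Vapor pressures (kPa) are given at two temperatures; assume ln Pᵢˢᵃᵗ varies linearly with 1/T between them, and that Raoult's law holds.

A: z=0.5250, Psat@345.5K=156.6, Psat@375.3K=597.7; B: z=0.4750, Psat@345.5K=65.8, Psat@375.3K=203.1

Dew-point temperature: Σzᵢ·P/Pᵢˢᵃᵗ(T) = 1. Interpolate ln Pᵢˢᵃᵗ = aᵢ + bᵢ/T.
  T = 345.5 K: ΣzᵢP/Pᵢˢᵃᵗ = 2.8458
  T = 375.3 K: ΣzᵢP/Pᵢˢᵃᵗ = 0.8660
  T = 360.4 K: ΣzᵢP/Pᵢˢᵃᵗ = 1.5300
  T = 367.9 K: ΣzᵢP/Pᵢˢᵃᵗ = 1.1420
  T = 371.6 K: ΣzᵢP/Pᵢˢᵃᵗ = 0.9931
  T = 369.8 K: ΣzᵢP/Pᵢˢᵃᵗ = 1.0625
Interpolating between 369.8 K and 371.6 K gives T ≈ 371.4 K.

T = 371.4 K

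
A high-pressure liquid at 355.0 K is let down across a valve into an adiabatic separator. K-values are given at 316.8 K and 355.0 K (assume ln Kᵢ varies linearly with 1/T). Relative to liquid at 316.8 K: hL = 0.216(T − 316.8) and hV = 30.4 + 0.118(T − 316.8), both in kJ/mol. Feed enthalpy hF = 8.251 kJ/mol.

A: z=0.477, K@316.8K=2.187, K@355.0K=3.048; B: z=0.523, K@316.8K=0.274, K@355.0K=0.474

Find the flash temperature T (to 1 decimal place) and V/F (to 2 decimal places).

T = 319.9 K, V/F = 0.25

Adiabatic flash: solve Rachford–Rice at each trial T, then check hF = ψ·hV(T) + (1−ψ)·hL(T).
  T = 316.8 K: K = (2.187, 0.274), RR gives ψ = 0.216, H_out = 6.579 kJ/mol
  T = 355.0 K: K = (3.048, 0.474), RR gives ψ = 0.651, H_out = 25.617 kJ/mol
  T = 335.9 K: K = (2.606, 0.366), RR gives ψ = 0.427, H_out = 16.302 kJ/mol
  T = 326.4 K: K = (2.395, 0.318), RR gives ψ = 0.325, H_out = 11.639 kJ/mol
  T = 321.6 K: K = (2.290, 0.296), RR gives ψ = 0.272, H_out = 9.172 kJ/mol
  T = 319.2 K: K = (2.238, 0.285), RR gives ψ = 0.245, H_out = 7.894 kJ/mol
Linear interpolation between T = 319.2 (H_out = 7.894) and T = 321.6 (H_out = 9.172) on hF = 8.251 gives T ≈ 319.9 K, at which ψ = 0.25.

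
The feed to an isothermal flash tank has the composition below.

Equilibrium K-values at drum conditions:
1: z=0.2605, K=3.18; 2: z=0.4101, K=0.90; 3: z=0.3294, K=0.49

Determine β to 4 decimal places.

β = 0.5069

Material balance + equilibrium reduce to Σ zᵢ(Kᵢ−1)/(1+β(Kᵢ−1)) = 0.
Feasibility: ΣzᵢKᵢ = 1.3589, Σzᵢ/Kᵢ = 1.2098 — both > 1, two phases present.
Iterate (Newton) starting at β = 0.5:
  β = 0.5000: g = 0.00305, g' = -0.4423 → β = 0.5069
Converged at β = 0.5069.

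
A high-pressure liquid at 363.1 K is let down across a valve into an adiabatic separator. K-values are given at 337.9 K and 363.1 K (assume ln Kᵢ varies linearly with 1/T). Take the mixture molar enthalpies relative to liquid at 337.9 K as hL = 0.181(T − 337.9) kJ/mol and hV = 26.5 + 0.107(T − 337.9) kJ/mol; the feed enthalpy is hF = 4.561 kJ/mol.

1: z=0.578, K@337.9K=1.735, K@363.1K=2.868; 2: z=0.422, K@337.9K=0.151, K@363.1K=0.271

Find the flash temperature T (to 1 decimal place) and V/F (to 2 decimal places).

Adiabatic flash: solve Rachford–Rice at each trial T, then check hF = ψ·hV(T) + (1−ψ)·hL(T).
  T = 337.9 K: K = (1.735, 0.151), RR gives ψ = 0.107, H_out = 2.826 kJ/mol
  T = 363.1 K: K = (2.868, 0.271), RR gives ψ = 0.567, H_out = 18.528 kJ/mol
  T = 350.5 K: K = (2.251, 0.204), RR gives ψ = 0.389, H_out = 12.231 kJ/mol
  T = 344.2 K: K = (1.981, 0.176), RR gives ψ = 0.271, H_out = 8.206 kJ/mol
  T = 341.0 K: K = (1.853, 0.163), RR gives ψ = 0.196, H_out = 5.707 kJ/mol
  T = 339.4 K: K = (1.791, 0.157), RR gives ψ = 0.152, H_out = 4.288 kJ/mol
Linear interpolation between T = 339.4 (H_out = 4.288) and T = 341.0 (H_out = 5.707) on hF = 4.561 gives T ≈ 339.7 K, at which ψ = 0.16.

T = 339.7 K, V/F = 0.16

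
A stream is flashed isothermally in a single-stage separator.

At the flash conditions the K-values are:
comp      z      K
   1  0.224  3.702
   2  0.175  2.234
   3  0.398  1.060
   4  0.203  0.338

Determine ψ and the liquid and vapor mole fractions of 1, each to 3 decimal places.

Rachford–Rice: g(ψ) = Σ zᵢ(Kᵢ−1)/(1+ψ(Kᵢ−1)) = 0.
Check two-phase: ΣzᵢKᵢ = 1.711 > 1 and Σzᵢ/Kᵢ = 1.115 > 1, so g(0) = 0.711 > 0 and g(1) = -0.115 < 0.
Newton iteration, ψ⁰ = 0.53:
  ψ = 0.530: g = 0.1955, g' = -0.586 → ψ = 0.863
  ψ = 0.863: g = -0.0049, g' = -0.696 → ψ = 0.856
Converged at ψ = 0.856.
Compositions from xᵢ = zᵢ/(1+ψ(Kᵢ−1)), yᵢ = Kᵢxᵢ:
  1: x = 0.068, y = 0.250
  2: x = 0.085, y = 0.190
  3: x = 0.379, y = 0.401
  4: x = 0.469, y = 0.158

ψ = 0.856, x_1 = 0.068, y_1 = 0.250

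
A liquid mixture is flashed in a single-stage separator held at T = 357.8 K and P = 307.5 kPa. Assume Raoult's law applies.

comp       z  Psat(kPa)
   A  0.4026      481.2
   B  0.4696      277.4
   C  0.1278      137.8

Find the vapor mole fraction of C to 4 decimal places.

Raoult's law: Kᵢ = Pᵢˢᵃᵗ/P = Pᵢˢᵃᵗ/307.5.
  K_A = 481.2/307.5 = 1.564878, K_B = 277.4/307.5 = 0.902114, K_C = 137.8/307.5 = 0.448130
Rachford–Rice: g(ψ) = Σ zᵢ(Kᵢ−1)/(1+ψ(Kᵢ−1)) = 0.
Check two-phase: ΣzᵢKᵢ = 1.1109 > 1 and Σzᵢ/Kᵢ = 1.0630 > 1, so g(0) = 0.1109 > 0 and g(1) = -0.0630 < 0.
Newton iteration, ψ⁰ = 0.51:
  ψ = 0.5100: g = 0.03002, g' = -0.1578 → ψ = 0.7002
  ψ = 0.7002: g = -0.00134, g' = -0.1745 → ψ = 0.6926
  ψ = 0.6926: g = -0.00000, g' = -0.1735 → ψ = 0.6925
Converged at ψ = 0.6925.
Compositions from xᵢ = zᵢ/(1+ψ(Kᵢ−1)), yᵢ = Kᵢxᵢ:
  A: x = 0.2894, y = 0.4529
  B: x = 0.5037, y = 0.4544
  C: x = 0.2069, y = 0.0927

y_C = 0.0927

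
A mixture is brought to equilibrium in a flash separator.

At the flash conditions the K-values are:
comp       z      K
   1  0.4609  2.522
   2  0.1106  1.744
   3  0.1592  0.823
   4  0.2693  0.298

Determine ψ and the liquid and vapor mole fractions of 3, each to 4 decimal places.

ψ = 0.6872, x_3 = 0.1812, y_3 = 0.1492

Rachford–Rice: g(ψ) = Σ zᵢ(Kᵢ−1)/(1+ψ(Kᵢ−1)) = 0.
Check two-phase: ΣzᵢKᵢ = 1.5665 > 1 and Σzᵢ/Kᵢ = 1.3433 > 1, so g(0) = 0.5665 > 0 and g(1) = -0.3433 < 0.
Newton–Raphson from ψ = 0.47:
  ψ = 0.4700: g = 0.15705, g' = -0.6980 → ψ = 0.6950
  ψ = 0.6950: g = -0.00615, g' = -0.7913 → ψ = 0.6872
Converged at ψ = 0.6872.
Compositions from xᵢ = zᵢ/(1+ψ(Kᵢ−1)), yᵢ = Kᵢxᵢ:
  1: x = 0.2253, y = 0.5682
  2: x = 0.0732, y = 0.1276
  3: x = 0.1812, y = 0.1492
  4: x = 0.5203, y = 0.1550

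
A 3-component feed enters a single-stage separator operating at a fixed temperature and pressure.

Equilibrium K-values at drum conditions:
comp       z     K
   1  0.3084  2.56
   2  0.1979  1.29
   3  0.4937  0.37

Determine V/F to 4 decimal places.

Newton iteration, V/F⁰ = 0.5:
  V/F = 0.5000: g = -0.13365, g' = -0.6672 → V/F = 0.2997
  V/F = 0.2997: g = -0.00277, g' = -0.6604 → V/F = 0.2955
Converged at V/F = 0.2955.

V/F = 0.2955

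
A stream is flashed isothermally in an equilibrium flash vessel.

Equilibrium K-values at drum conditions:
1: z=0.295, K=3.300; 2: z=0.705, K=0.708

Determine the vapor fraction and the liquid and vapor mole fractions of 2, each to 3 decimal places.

Let ψ = V/F and solve Σ zᵢ(Kᵢ−1)/(1+ψ(Kᵢ−1)) = 0.
g(0) = ΣzᵢKᵢ − 1 = 0.473 and g(1) = 1 − Σzᵢ/Kᵢ = -0.085, so a root lies in (0, 1).
Newton–Raphson from ψ = 0.5:
  ψ = 0.500: g = 0.0745, g' = -0.420 → ψ = 0.677
  ψ = 0.677: g = 0.0086, g' = -0.332 → ψ = 0.703
  ψ = 0.703: g = 0.0001, g' = -0.323 → ψ = 0.704
Converged at ψ = 0.704.
Compositions from xᵢ = zᵢ/(1+ψ(Kᵢ−1)), yᵢ = Kᵢxᵢ:
  1: x = 0.113, y = 0.372
  2: x = 0.887, y = 0.628

ψ = 0.704, x_2 = 0.887, y_2 = 0.628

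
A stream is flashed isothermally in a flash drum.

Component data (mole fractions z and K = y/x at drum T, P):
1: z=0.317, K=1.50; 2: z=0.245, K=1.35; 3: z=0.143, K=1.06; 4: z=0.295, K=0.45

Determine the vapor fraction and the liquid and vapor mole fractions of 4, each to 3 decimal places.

ψ = 0.434, x_4 = 0.387, y_4 = 0.174

Material balance + equilibrium reduce to Σ zᵢ(Kᵢ−1)/(1+ψ(Kᵢ−1)) = 0.
Check two-phase: ΣzᵢKᵢ = 1.091 > 1 and Σzᵢ/Kᵢ = 1.183 > 1, so g(0) = 0.091 > 0 and g(1) = -0.183 < 0.
Newton iteration, ψ⁰ = 0.65:
  ψ = 0.650: g = -0.0548, g' = -0.282 → ψ = 0.456
  ψ = 0.456: g = -0.0051, g' = -0.234 → ψ = 0.434
Converged at ψ = 0.434.
Compositions from xᵢ = zᵢ/(1+ψ(Kᵢ−1)), yᵢ = Kᵢxᵢ:
  1: x = 0.261, y = 0.391
  2: x = 0.213, y = 0.287
  3: x = 0.139, y = 0.148
  4: x = 0.387, y = 0.174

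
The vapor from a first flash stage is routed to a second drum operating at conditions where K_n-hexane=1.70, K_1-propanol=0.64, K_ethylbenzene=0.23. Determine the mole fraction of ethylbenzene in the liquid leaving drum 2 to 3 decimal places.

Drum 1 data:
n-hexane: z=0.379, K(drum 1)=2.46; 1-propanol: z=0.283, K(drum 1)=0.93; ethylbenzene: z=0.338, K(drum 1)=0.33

Drum 1:
Rachford–Rice: g(ψ₁) = Σ zᵢ(Kᵢ−1)/(1+ψ₁(Kᵢ−1)) = 0.
Check two-phase: ΣzᵢKᵢ = 1.307 > 1 and Σzᵢ/Kᵢ = 1.483 > 1, so g(0) = 0.307 > 0 and g(1) = -0.483 < 0.
Iterate (Newton) starting at ψ₁ = 0.48:
  ψ₁ = 0.480: g = -0.0290, g' = -0.610 → ψ₁ = 0.433
  ψ₁ = 0.433: g = -0.0001, g' = -0.606 → ψ₁ = 0.432
Converged at ψ₁ = 0.432.
Drum-1 compositions:
  n-hexane: x = 0.232, y = 0.572
  1-propanol: x = 0.292, y = 0.271
  ethylbenzene: x = 0.476, y = 0.157
Drum-2 feed = drum-1 vapor: z₂ = (0.5716, 0.2714, 0.1570).
Drum 2:
Let ψ₂ = V/F and solve Σ zᵢ(Kᵢ−1)/(1+ψ₂(Kᵢ−1)) = 0.
Feasibility: ΣzᵢKᵢ = 1.181, Σzᵢ/Kᵢ = 1.443 — both > 1, two phases present.
Newton iteration, ψ₂⁰ = 0.5:
  ψ₂ = 0.500: g = -0.0194, g' = -0.452 → ψ₂ = 0.457
  ψ₂ = 0.457: g = -0.0004, g' = -0.433 → ψ₂ = 0.456
Converged at ψ₂ = 0.456.
  n-hexane: x = 0.433, y = 0.737
  1-propanol: x = 0.325, y = 0.208
  ethylbenzene: x = 0.242, y = 0.056

x_ethylbenzene (drum 2) = 0.242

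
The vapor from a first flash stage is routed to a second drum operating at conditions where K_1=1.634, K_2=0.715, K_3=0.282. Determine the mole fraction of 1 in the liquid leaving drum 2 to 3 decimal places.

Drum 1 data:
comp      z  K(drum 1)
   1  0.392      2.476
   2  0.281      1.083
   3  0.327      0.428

Drum 1:
Material balance + equilibrium reduce to Σ zᵢ(Kᵢ−1)/(1+ψ₁(Kᵢ−1)) = 0.
Check two-phase: ΣzᵢKᵢ = 1.415 > 1 and Σzᵢ/Kᵢ = 1.182 > 1, so g(0) = 0.415 > 0 and g(1) = -0.182 < 0.
Newton–Raphson from ψ₁ = 0.44:
  ψ₁ = 0.440: g = 0.1233, g' = -0.507 → ψ₁ = 0.683
  ψ₁ = 0.683: g = 0.0030, g' = -0.502 → ψ₁ = 0.689
Converged at ψ₁ = 0.689.
Drum-1 compositions:
  1: x = 0.194, y = 0.481
  2: x = 0.266, y = 0.288
  3: x = 0.540, y = 0.231
Drum-2 feed = drum-1 vapor: z₂ = (0.4811, 0.2879, 0.2311).
Drum 2:
Newton–Raphson from ψ₂ = 0.44:
  ψ₂ = 0.440: g = -0.0979, g' = -0.403 → ψ₂ = 0.197
  ψ₂ = 0.197: g = -0.0092, g' = -0.341 → ψ₂ = 0.170
Converged at ψ₂ = 0.170.
  1: x = 0.434, y = 0.709
  2: x = 0.303, y = 0.216
  3: x = 0.263, y = 0.074

x_1 (drum 2) = 0.434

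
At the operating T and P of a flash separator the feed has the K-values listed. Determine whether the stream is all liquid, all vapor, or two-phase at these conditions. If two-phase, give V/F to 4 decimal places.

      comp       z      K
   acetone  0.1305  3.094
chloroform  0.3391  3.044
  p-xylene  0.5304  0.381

ΣzᵢKᵢ = 1.6381; Σzᵢ/Kᵢ = 1.5457.
Both exceed 1, so a two-phase solution exists.
Newton–Raphson from ψ = 0.5:
  ψ = 0.5000: g = 0.00081, g' = -0.9093 → ψ = 0.5009
Converged at ψ = 0.5009.

two-phase, V/F = 0.5009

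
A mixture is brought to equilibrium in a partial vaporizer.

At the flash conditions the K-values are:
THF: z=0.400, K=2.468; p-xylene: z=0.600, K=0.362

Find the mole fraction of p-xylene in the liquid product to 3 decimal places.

Rachford–Rice: g(β) = Σ zᵢ(Kᵢ−1)/(1+β(Kᵢ−1)) = 0.
Check two-phase: ΣzᵢKᵢ = 1.204 > 1 and Σzᵢ/Kᵢ = 1.820 > 1, so g(0) = 0.204 > 0 and g(1) = -0.820 < 0.
Iterate (Newton) starting at β = 0.39:
  β = 0.390: g = -0.1362, g' = -0.781 → β = 0.216
  β = 0.216: g = 0.0021, g' = -0.826 → β = 0.218
Converged at β = 0.218.
Compositions from xᵢ = zᵢ/(1+β(Kᵢ−1)), yᵢ = Kᵢxᵢ:
  THF: x = 0.303, y = 0.748
  p-xylene: x = 0.697, y = 0.252

x_p-xylene = 0.697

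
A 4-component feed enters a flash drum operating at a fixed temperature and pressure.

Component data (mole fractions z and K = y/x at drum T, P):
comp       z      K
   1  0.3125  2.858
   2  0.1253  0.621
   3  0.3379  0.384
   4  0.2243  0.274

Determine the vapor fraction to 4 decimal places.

Rachford–Rice: g(ψ) = Σ zᵢ(Kᵢ−1)/(1+ψ(Kᵢ−1)) = 0.
g(0) = ΣzᵢKᵢ − 1 = 0.1621 and g(1) = 1 − Σzᵢ/Kᵢ = -1.0097, so a root lies in (0, 1).
Newton iteration, ψ⁰ = 0.5:
  ψ = 0.5000: g = -0.31402, g' = -0.8764 → ψ = 0.1417
  ψ = 0.1417: g = -0.00014, g' = -0.9969 → ψ = 0.1416
Converged at ψ = 0.1416.

ψ = 0.1416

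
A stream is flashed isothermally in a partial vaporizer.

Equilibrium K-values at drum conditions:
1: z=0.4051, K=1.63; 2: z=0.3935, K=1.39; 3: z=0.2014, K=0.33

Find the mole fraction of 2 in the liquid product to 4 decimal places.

x_2 = 0.3006

Let ψ = V/F and solve Σ zᵢ(Kᵢ−1)/(1+ψ(Kᵢ−1)) = 0.
g(0) = ΣzᵢKᵢ − 1 = 0.2737 and g(1) = 1 − Σzᵢ/Kᵢ = -0.1419, so a root lies in (0, 1).
Newton iteration, ψ⁰ = 0.6:
  ψ = 0.6000: g = 0.08392, g' = -0.3768 → ψ = 0.8227
  ψ = 0.8227: g = -0.01640, g' = -0.5530 → ψ = 0.7931
  ψ = 0.7931: g = -0.00053, g' = -0.5180 → ψ = 0.7920
Converged at ψ = 0.7920.
Compositions from xᵢ = zᵢ/(1+ψ(Kᵢ−1)), yᵢ = Kᵢxᵢ:
  1: x = 0.2703, y = 0.4405
  2: x = 0.3006, y = 0.4179
  3: x = 0.4291, y = 0.1416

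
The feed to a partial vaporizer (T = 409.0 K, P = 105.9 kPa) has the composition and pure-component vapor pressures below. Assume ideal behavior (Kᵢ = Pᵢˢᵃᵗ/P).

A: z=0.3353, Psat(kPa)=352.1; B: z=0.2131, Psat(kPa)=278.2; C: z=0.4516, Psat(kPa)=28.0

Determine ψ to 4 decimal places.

ψ = 0.5223

Raoult's law: Kᵢ = Pᵢˢᵃᵗ/P = Pᵢˢᵃᵗ/105.9.
  K_A = 352.1/105.9 = 3.324835, K_B = 278.2/105.9 = 2.627007, K_C = 28.0/105.9 = 0.264400
Rachford–Rice: g(ψ) = Σ zᵢ(Kᵢ−1)/(1+ψ(Kᵢ−1)) = 0.
Check two-phase: ΣzᵢKᵢ = 1.7940 > 1 and Σzᵢ/Kᵢ = 1.8900 > 1, so g(0) = 0.7940 > 0 and g(1) = -0.8900 < 0.
Newton–Raphson from ψ = 0.5:
  ψ = 0.5000: g = 0.02621, g' = -1.1705 → ψ = 0.5224
  ψ = 0.5224: g = -0.00009, g' = -1.1789 → ψ = 0.5223
Converged at ψ = 0.5223.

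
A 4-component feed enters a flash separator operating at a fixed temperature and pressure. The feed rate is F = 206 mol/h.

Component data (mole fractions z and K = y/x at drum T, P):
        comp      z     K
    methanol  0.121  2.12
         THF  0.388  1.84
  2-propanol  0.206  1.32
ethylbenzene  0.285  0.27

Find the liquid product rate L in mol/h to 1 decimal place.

L = 87.8 mol/h

Iterate (Newton) starting at V/F = 0.57:
  V/F = 0.570: g = 0.0025, g' = -0.642 → V/F = 0.574
Converged at V/F = 0.574.
Then V = V/F·F = 0.5740·206 = 118.2 mol/h and L = F − V = 87.8 mol/h.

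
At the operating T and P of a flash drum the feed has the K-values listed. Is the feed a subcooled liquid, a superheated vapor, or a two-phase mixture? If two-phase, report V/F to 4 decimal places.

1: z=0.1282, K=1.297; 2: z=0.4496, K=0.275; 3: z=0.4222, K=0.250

subcooled liquid

ΣzᵢKᵢ = 0.3955; Σzᵢ/Kᵢ = 3.4226.
Since ΣzᵢKᵢ < 1 the mixture is below its bubble point — single liquid phase.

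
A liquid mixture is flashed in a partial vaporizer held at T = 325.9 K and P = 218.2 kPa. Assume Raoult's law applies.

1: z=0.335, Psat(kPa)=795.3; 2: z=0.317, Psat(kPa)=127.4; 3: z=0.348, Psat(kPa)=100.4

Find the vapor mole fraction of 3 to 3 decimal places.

y_3 = 0.210

Raoult's law: Kᵢ = Pᵢˢᵃᵗ/P = Pᵢˢᵃᵗ/218.2.
  K_1 = 795.3/218.2 = 3.64482, K_2 = 127.4/218.2 = 0.58387, K_3 = 100.4/218.2 = 0.46013
Rachford–Rice: g(β) = Σ zᵢ(Kᵢ−1)/(1+β(Kᵢ−1)) = 0.
Check two-phase: ΣzᵢKᵢ = 1.566 > 1 and Σzᵢ/Kᵢ = 1.391 > 1, so g(0) = 0.566 > 0 and g(1) = -0.391 < 0.
Newton iteration, β⁰ = 0.36:
  β = 0.360: g = 0.0655, g' = -0.847 → β = 0.437
  β = 0.437: g = 0.0036, g' = -0.760 → β = 0.442
Converged at β = 0.442.
Compositions from xᵢ = zᵢ/(1+β(Kᵢ−1)), yᵢ = Kᵢxᵢ:
  1: x = 0.154, y = 0.563
  2: x = 0.388, y = 0.227
  3: x = 0.457, y = 0.210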